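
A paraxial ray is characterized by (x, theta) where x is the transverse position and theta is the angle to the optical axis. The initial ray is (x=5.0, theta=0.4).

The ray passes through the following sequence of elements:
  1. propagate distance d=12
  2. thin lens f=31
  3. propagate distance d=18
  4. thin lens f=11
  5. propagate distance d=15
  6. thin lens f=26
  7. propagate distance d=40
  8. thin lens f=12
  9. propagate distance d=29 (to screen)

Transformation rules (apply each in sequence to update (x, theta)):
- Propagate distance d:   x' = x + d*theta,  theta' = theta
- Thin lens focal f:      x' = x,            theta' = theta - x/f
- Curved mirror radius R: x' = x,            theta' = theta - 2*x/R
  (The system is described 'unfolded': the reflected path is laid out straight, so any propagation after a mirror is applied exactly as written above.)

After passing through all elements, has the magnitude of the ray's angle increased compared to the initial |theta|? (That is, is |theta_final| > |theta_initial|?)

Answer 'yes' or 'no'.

Answer: yes

Derivation:
Initial: x=5.0000 theta=0.4000
After 1 (propagate distance d=12): x=9.8000 theta=0.4000
After 2 (thin lens f=31): x=9.8000 theta=13/155 (≈0.0839)
After 3 (propagate distance d=18): x=1753/155 (≈11.3097) theta=13/155 (≈0.0839)
After 4 (thin lens f=11): x=1753/155 (≈11.3097) theta=-322/341 (≈-0.9443)
After 5 (propagate distance d=15): x=-157/55 (≈-2.8545) theta=-322/341 (≈-0.9443)
After 6 (thin lens f=26): x=-157/55 (≈-2.8545) theta=-3363/4030 (≈-0.8345)
After 7 (propagate distance d=40): x=-803131/22165 (≈-36.2342) theta=-3363/4030 (≈-0.8345)
After 8 (thin lens f=12): x=-803131/22165 (≈-36.2342) theta=581173/265980 (≈2.1850)
After 9 (propagate distance d=29 (to screen)): x=1443289/53196 (≈27.1315) theta=581173/265980 (≈2.1850)
|theta_initial|=0.4000 |theta_final|=581173/265980 (≈2.1850) -> increased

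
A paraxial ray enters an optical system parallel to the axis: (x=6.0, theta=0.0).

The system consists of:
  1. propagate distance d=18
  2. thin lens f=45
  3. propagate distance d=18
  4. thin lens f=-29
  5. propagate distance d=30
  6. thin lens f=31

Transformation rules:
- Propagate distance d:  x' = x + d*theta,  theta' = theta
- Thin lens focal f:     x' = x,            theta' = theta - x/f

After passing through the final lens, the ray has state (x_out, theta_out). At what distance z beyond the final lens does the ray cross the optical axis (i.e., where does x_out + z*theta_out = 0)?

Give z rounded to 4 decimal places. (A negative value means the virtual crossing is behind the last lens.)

Initial: x=6.0000 theta=0.0000
After 1 (propagate distance d=18): x=6.0000 theta=0.0000
After 2 (thin lens f=45): x=6.0000 theta=-2/15 (≈-0.1333)
After 3 (propagate distance d=18): x=3.6000 theta=-2/15 (≈-0.1333)
After 4 (thin lens f=-29): x=3.6000 theta=-4/435 (≈-0.0092)
After 5 (propagate distance d=30): x=482/145 (≈3.3241) theta=-4/435 (≈-0.0092)
After 6 (thin lens f=31): x=482/145 (≈3.3241) theta=-314/2697 (≈-0.1164)
z_focus = -x_out/theta_out = -(482/145)/(-314/2697) = 22413/785 ≈ 28.5516
Rounded to 4 decimal places: z = 28.5516

Answer: 28.5516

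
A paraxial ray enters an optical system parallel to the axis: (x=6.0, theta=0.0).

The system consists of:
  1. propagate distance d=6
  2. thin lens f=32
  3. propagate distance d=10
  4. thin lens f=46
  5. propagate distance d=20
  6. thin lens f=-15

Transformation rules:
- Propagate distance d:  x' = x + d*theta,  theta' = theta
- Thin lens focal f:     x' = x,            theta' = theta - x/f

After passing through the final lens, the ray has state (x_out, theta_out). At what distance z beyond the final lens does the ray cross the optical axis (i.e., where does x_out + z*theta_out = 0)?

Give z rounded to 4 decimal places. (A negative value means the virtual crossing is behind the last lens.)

Initial: x=6.0000 theta=0.0000
After 1 (propagate distance d=6): x=6.0000 theta=0.0000
After 2 (thin lens f=32): x=6.0000 theta=-0.1875
After 3 (propagate distance d=10): x=4.1250 theta=-0.1875
After 4 (thin lens f=46): x=4.1250 theta=-51/184 (≈-0.2772)
After 5 (propagate distance d=20): x=-261/184 (≈-1.4185) theta=-51/184 (≈-0.2772)
After 6 (thin lens f=-15): x=-261/184 (≈-1.4185) theta=-171/460 (≈-0.3717)
z_focus = -x_out/theta_out = -(-261/184)/(-171/460) = -145/38 ≈ -3.8158
Rounded to 4 decimal places: z = -3.8158

Answer: -3.8158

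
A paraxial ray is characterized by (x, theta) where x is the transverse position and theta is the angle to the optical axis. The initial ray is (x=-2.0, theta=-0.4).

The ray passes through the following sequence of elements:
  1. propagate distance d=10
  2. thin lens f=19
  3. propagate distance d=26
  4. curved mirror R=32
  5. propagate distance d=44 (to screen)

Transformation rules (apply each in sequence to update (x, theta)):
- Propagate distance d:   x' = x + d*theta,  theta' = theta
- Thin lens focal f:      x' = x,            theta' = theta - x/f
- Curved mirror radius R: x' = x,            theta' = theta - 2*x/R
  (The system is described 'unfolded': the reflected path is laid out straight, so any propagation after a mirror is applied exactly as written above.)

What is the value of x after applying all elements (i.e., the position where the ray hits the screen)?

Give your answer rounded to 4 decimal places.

Initial: x=-2.0000 theta=-0.4000
After 1 (propagate distance d=10): x=-6.0000 theta=-0.4000
After 2 (thin lens f=19): x=-6.0000 theta=-8/95 (≈-0.0842)
After 3 (propagate distance d=26): x=-778/95 (≈-8.1895) theta=-8/95 (≈-0.0842)
After 4 (curved mirror R=32): x=-778/95 (≈-8.1895) theta=65/152 (≈0.4276)
After 5 (propagate distance d=44 (to screen)): x=2019/190 (≈10.6263) theta=65/152 (≈0.4276)
Rounded to 4 decimal places: x = 10.6263

Answer: 10.6263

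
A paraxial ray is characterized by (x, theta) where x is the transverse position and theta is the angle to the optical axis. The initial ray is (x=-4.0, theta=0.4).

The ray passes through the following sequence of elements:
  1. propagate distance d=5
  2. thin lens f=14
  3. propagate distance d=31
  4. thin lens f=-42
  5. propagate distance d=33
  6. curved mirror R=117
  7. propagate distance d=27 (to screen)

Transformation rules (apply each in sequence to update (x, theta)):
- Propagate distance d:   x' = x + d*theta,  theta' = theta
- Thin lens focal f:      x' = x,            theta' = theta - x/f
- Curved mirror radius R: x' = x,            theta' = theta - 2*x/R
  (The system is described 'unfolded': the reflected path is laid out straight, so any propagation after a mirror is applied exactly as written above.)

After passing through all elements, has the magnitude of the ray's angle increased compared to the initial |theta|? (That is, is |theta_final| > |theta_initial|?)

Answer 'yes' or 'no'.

Initial: x=-4.0000 theta=0.4000
After 1 (propagate distance d=5): x=-2.0000 theta=0.4000
After 2 (thin lens f=14): x=-2.0000 theta=19/35 (≈0.5429)
After 3 (propagate distance d=31): x=519/35 (≈14.8286) theta=19/35 (≈0.5429)
After 4 (thin lens f=-42): x=519/35 (≈14.8286) theta=439/490 (≈0.8959)
After 5 (propagate distance d=33): x=21753/490 (≈44.3939) theta=439/490 (≈0.8959)
After 6 (curved mirror R=117): x=21753/490 (≈44.3939) theta=873/6370 (≈0.1370)
After 7 (propagate distance d=27 (to screen)): x=30636/637 (≈48.0942) theta=873/6370 (≈0.1370)
|theta_initial|=0.4000 |theta_final|=873/6370 (≈0.1370) -> not increased

Answer: no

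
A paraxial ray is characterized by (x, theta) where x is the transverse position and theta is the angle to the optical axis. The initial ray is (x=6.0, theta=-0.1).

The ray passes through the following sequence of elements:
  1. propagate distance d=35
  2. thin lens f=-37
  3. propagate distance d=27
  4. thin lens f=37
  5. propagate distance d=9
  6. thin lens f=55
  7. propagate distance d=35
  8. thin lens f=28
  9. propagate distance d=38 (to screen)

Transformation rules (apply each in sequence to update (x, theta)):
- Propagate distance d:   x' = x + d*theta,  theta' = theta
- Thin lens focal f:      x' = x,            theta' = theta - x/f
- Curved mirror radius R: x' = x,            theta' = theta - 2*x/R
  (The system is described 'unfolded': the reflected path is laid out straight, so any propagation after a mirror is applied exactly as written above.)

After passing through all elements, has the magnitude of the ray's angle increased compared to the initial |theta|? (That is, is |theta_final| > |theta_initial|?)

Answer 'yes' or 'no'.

Initial: x=6.0000 theta=-0.1000
After 1 (propagate distance d=35): x=2.5000 theta=-0.1000
After 2 (thin lens f=-37): x=2.5000 theta=-6/185 (≈-0.0324)
After 3 (propagate distance d=27): x=601/370 (≈1.6243) theta=-6/185 (≈-0.0324)
After 4 (thin lens f=37): x=601/370 (≈1.6243) theta=-209/2738 (≈-0.0763)
After 5 (propagate distance d=9): x=6416/6845 (≈0.9373) theta=-209/2738 (≈-0.0763)
After 6 (thin lens f=55): x=6416/6845 (≈0.9373) theta=-70307/752950 (≈-0.0934)
After 7 (propagate distance d=35): x=-350997/150590 (≈-2.3308) theta=-70307/752950 (≈-0.0934)
After 8 (thin lens f=28): x=-350997/150590 (≈-2.3308) theta=-213611/21082600 (≈-0.0101)
After 9 (propagate distance d=38 (to screen)): x=-28628399/10541300 (≈-2.7158) theta=-213611/21082600 (≈-0.0101)
|theta_initial|=0.1000 |theta_final|=213611/21082600 (≈0.0101) -> not increased

Answer: no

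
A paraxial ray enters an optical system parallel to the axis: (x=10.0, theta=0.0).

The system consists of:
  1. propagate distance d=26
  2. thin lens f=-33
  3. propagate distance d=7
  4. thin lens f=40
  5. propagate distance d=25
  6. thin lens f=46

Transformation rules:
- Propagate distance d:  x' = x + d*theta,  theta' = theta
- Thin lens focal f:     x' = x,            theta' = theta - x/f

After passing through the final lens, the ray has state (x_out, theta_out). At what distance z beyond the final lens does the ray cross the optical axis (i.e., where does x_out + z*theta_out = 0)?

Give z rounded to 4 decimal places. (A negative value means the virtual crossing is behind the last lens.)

Initial: x=10.0000 theta=0.0000
After 1 (propagate distance d=26): x=10.0000 theta=0.0000
After 2 (thin lens f=-33): x=10.0000 theta=10/33 (≈0.3030)
After 3 (propagate distance d=7): x=400/33 (≈12.1212) theta=10/33 (≈0.3030)
After 4 (thin lens f=40): x=400/33 (≈12.1212) theta=0.0000
After 5 (propagate distance d=25): x=400/33 (≈12.1212) theta=0.0000
After 6 (thin lens f=46): x=400/33 (≈12.1212) theta=-200/759 (≈-0.2635)
z_focus = -x_out/theta_out = -(400/33)/(-200/759) = 46.0000
Rounded to 4 decimal places: z = 46.0000

Answer: 46.0000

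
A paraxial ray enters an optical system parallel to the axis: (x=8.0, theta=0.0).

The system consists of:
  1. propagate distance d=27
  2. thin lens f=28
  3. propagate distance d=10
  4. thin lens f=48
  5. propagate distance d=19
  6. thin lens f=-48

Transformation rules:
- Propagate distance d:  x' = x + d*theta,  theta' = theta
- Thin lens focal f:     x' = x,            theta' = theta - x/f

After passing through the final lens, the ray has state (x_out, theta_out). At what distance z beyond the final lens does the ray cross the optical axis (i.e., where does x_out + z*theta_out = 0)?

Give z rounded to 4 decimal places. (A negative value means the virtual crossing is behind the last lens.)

Initial: x=8.0000 theta=0.0000
After 1 (propagate distance d=27): x=8.0000 theta=0.0000
After 2 (thin lens f=28): x=8.0000 theta=-2/7 (≈-0.2857)
After 3 (propagate distance d=10): x=36/7 (≈5.1429) theta=-2/7 (≈-0.2857)
After 4 (thin lens f=48): x=36/7 (≈5.1429) theta=-11/28 (≈-0.3929)
After 5 (propagate distance d=19): x=-65/28 (≈-2.3214) theta=-11/28 (≈-0.3929)
After 6 (thin lens f=-48): x=-65/28 (≈-2.3214) theta=-593/1344 (≈-0.4412)
z_focus = -x_out/theta_out = -(-65/28)/(-593/1344) = -3120/593 ≈ -5.2614
Rounded to 4 decimal places: z = -5.2614

Answer: -5.2614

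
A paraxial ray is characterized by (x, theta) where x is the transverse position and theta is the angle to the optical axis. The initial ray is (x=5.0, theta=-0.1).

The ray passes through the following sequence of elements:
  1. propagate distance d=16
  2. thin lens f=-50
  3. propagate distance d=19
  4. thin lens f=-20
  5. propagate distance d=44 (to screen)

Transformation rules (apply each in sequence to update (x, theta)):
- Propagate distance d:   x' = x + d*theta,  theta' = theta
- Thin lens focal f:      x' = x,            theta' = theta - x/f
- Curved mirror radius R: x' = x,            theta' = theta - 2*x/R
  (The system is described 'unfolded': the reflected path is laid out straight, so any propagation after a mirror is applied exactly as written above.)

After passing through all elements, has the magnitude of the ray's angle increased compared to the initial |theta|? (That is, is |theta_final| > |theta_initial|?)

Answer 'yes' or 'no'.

Initial: x=5.0000 theta=-0.1000
After 1 (propagate distance d=16): x=3.4000 theta=-0.1000
After 2 (thin lens f=-50): x=3.4000 theta=-0.0320
After 3 (propagate distance d=19): x=2.7920 theta=-0.0320
After 4 (thin lens f=-20): x=2.7920 theta=0.1076
After 5 (propagate distance d=44 (to screen)): x=7.5264 theta=0.1076
|theta_initial|=0.1000 |theta_final|=0.1076 -> increased

Answer: yes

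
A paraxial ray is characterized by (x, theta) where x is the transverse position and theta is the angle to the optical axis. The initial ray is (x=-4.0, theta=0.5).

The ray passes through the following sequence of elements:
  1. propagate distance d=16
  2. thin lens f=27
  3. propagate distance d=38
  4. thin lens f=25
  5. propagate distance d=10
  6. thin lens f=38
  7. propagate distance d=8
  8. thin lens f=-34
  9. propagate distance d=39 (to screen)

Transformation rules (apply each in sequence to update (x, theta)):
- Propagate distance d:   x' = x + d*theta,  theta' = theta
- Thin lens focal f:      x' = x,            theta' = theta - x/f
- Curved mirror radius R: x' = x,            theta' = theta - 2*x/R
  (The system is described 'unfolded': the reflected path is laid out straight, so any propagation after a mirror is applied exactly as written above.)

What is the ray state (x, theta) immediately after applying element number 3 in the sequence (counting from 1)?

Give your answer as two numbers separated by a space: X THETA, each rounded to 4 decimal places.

Answer: 17.3704 0.3519

Derivation:
Initial: x=-4.0000 theta=0.5000
After 1 (propagate distance d=16): x=4.0000 theta=0.5000
After 2 (thin lens f=27): x=4.0000 theta=19/54 (≈0.3519)
After 3 (propagate distance d=38): x=469/27 (≈17.3704) theta=19/54 (≈0.3519)
Rounded to 4 decimal places: x = 17.3704, theta = 0.3519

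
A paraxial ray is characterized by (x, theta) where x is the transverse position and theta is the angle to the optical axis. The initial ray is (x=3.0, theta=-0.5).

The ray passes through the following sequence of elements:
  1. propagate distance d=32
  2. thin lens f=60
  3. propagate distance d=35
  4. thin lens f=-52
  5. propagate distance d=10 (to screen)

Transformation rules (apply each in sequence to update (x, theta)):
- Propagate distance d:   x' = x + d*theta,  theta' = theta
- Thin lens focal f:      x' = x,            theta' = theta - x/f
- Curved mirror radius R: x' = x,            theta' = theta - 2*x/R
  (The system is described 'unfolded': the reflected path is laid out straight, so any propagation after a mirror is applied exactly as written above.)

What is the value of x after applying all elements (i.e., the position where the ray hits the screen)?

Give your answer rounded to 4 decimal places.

Answer: -30.1571

Derivation:
Initial: x=3.0000 theta=-0.5000
After 1 (propagate distance d=32): x=-13.0000 theta=-0.5000
After 2 (thin lens f=60): x=-13.0000 theta=-17/60 (≈-0.2833)
After 3 (propagate distance d=35): x=-275/12 (≈-22.9167) theta=-17/60 (≈-0.2833)
After 4 (thin lens f=-52): x=-275/12 (≈-22.9167) theta=-753/1040 (≈-0.7240)
After 5 (propagate distance d=10 (to screen)): x=-9409/312 (≈-30.1571) theta=-753/1040 (≈-0.7240)
Rounded to 4 decimal places: x = -30.1571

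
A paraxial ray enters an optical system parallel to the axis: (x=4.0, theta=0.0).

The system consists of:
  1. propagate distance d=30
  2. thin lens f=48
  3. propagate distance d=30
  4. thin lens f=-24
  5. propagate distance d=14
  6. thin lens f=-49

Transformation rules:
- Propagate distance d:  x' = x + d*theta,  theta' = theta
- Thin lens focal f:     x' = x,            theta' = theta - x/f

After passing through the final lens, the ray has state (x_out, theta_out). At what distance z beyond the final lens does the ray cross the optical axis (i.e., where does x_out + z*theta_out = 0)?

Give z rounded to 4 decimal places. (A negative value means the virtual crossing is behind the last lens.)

Answer: -315.7778

Derivation:
Initial: x=4.0000 theta=0.0000
After 1 (propagate distance d=30): x=4.0000 theta=0.0000
After 2 (thin lens f=48): x=4.0000 theta=-1/12 (≈-0.0833)
After 3 (propagate distance d=30): x=1.5000 theta=-1/12 (≈-0.0833)
After 4 (thin lens f=-24): x=1.5000 theta=-1/48 (≈-0.0208)
After 5 (propagate distance d=14): x=29/24 (≈1.2083) theta=-1/48 (≈-0.0208)
After 6 (thin lens f=-49): x=29/24 (≈1.2083) theta=3/784 (≈0.0038)
z_focus = -x_out/theta_out = -(29/24)/(3/784) = -2842/9 ≈ -315.7778
Rounded to 4 decimal places: z = -315.7778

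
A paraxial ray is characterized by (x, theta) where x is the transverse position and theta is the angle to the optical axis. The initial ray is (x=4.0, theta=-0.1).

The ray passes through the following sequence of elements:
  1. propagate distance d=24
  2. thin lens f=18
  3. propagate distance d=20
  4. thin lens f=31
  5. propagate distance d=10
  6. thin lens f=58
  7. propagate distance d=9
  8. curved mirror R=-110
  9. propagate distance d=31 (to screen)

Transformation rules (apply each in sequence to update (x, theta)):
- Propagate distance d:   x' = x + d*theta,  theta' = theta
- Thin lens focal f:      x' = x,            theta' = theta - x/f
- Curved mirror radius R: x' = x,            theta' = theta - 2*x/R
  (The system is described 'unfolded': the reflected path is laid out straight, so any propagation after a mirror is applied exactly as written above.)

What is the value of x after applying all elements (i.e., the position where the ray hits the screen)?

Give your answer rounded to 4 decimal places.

Answer: -7.9933

Derivation:
Initial: x=4.0000 theta=-0.1000
After 1 (propagate distance d=24): x=1.6000 theta=-0.1000
After 2 (thin lens f=18): x=1.6000 theta=-17/90 (≈-0.1889)
After 3 (propagate distance d=20): x=-98/45 (≈-2.1778) theta=-17/90 (≈-0.1889)
After 4 (thin lens f=31): x=-98/45 (≈-2.1778) theta=-331/2790 (≈-0.1186)
After 5 (propagate distance d=10): x=-4693/1395 (≈-3.3642) theta=-331/2790 (≈-0.1186)
After 6 (thin lens f=58): x=-4693/1395 (≈-3.3642) theta=-2453/40455 (≈-0.0606)
After 7 (propagate distance d=9): x=-158174/40455 (≈-3.9099) theta=-2453/40455 (≈-0.0606)
After 8 (curved mirror R=-110): x=-158174/40455 (≈-3.9099) theta=-293089/2225025 (≈-0.1317)
After 9 (propagate distance d=31 (to screen)): x=-5928443/741675 (≈-7.9933) theta=-293089/2225025 (≈-0.1317)
Rounded to 4 decimal places: x = -7.9933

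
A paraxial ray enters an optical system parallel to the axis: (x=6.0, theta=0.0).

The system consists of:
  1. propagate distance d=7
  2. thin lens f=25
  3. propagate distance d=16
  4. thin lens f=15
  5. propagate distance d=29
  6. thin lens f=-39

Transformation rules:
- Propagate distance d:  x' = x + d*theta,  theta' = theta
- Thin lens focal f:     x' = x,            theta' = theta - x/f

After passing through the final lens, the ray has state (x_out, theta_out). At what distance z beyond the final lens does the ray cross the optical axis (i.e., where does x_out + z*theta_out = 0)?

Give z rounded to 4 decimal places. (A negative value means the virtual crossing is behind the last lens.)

Answer: -14.6152

Derivation:
Initial: x=6.0000 theta=0.0000
After 1 (propagate distance d=7): x=6.0000 theta=0.0000
After 2 (thin lens f=25): x=6.0000 theta=-0.2400
After 3 (propagate distance d=16): x=2.1600 theta=-0.2400
After 4 (thin lens f=15): x=2.1600 theta=-0.3840
After 5 (propagate distance d=29): x=-8.9760 theta=-0.3840
After 6 (thin lens f=-39): x=-8.9760 theta=-998/1625 (≈-0.6142)
z_focus = -x_out/theta_out = -(-8.9760)/(-998/1625) = -7293/499 ≈ -14.6152
Rounded to 4 decimal places: z = -14.6152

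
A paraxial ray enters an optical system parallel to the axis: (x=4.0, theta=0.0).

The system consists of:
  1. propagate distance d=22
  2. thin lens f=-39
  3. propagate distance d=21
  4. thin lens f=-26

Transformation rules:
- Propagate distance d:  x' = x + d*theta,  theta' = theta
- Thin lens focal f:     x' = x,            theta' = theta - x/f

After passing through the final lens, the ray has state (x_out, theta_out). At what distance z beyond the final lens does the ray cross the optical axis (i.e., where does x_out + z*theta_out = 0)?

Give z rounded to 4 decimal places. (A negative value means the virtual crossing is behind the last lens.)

Answer: -18.1395

Derivation:
Initial: x=4.0000 theta=0.0000
After 1 (propagate distance d=22): x=4.0000 theta=0.0000
After 2 (thin lens f=-39): x=4.0000 theta=4/39 (≈0.1026)
After 3 (propagate distance d=21): x=80/13 (≈6.1538) theta=4/39 (≈0.1026)
After 4 (thin lens f=-26): x=80/13 (≈6.1538) theta=172/507 (≈0.3393)
z_focus = -x_out/theta_out = -(80/13)/(172/507) = -780/43 ≈ -18.1395
Rounded to 4 decimal places: z = -18.1395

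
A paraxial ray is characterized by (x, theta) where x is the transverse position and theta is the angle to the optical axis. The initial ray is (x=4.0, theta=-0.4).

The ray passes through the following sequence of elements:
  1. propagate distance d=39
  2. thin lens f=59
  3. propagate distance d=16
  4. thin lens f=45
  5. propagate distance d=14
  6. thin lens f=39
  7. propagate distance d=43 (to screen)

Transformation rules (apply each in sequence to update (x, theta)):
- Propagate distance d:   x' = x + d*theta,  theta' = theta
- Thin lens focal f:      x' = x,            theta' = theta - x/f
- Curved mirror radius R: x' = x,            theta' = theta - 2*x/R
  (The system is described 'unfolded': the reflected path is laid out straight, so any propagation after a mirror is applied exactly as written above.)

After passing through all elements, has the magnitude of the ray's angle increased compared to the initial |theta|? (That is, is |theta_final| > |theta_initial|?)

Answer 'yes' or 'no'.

Initial: x=4.0000 theta=-0.4000
After 1 (propagate distance d=39): x=-11.6000 theta=-0.4000
After 2 (thin lens f=59): x=-11.6000 theta=-12/59 (≈-0.2034)
After 3 (propagate distance d=16): x=-4382/295 (≈-14.8542) theta=-12/59 (≈-0.2034)
After 4 (thin lens f=45): x=-4382/295 (≈-14.8542) theta=1682/13275 (≈0.1267)
After 5 (propagate distance d=14): x=-173642/13275 (≈-13.0804) theta=1682/13275 (≈0.1267)
After 6 (thin lens f=39): x=-173642/13275 (≈-13.0804) theta=47848/103545 (≈0.4621)
After 7 (propagate distance d=43 (to screen)): x=3515282/517725 (≈6.7899) theta=47848/103545 (≈0.4621)
|theta_initial|=0.4000 |theta_final|=47848/103545 (≈0.4621) -> increased

Answer: yes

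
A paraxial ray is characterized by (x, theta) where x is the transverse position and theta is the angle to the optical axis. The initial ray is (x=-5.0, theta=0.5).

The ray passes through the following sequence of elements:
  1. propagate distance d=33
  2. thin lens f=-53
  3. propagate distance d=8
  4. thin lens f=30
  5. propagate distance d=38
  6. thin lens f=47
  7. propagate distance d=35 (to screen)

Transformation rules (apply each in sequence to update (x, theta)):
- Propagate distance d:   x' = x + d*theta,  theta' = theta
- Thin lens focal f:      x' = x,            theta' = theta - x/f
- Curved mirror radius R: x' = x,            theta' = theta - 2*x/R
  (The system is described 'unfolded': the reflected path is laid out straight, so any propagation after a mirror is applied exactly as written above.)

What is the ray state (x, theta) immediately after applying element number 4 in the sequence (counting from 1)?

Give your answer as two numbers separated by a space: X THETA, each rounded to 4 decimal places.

Answer: 17.2358 0.1425

Derivation:
Initial: x=-5.0000 theta=0.5000
After 1 (propagate distance d=33): x=11.5000 theta=0.5000
After 2 (thin lens f=-53): x=11.5000 theta=38/53 (≈0.7170)
After 3 (propagate distance d=8): x=1827/106 (≈17.2358) theta=38/53 (≈0.7170)
After 4 (thin lens f=30): x=1827/106 (≈17.2358) theta=151/1060 (≈0.1425)
Rounded to 4 decimal places: x = 17.2358, theta = 0.1425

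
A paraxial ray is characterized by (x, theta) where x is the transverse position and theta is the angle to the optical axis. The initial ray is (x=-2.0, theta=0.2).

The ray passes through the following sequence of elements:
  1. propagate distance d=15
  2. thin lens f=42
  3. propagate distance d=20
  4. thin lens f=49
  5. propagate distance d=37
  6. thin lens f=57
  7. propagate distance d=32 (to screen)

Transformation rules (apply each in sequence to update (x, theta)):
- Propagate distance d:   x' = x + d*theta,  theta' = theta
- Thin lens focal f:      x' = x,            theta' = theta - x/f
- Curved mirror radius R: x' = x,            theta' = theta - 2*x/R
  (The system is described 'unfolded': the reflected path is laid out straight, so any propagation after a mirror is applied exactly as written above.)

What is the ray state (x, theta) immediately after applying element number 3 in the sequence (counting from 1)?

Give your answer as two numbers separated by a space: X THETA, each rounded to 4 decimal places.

Initial: x=-2.0000 theta=0.2000
After 1 (propagate distance d=15): x=1.0000 theta=0.2000
After 2 (thin lens f=42): x=1.0000 theta=37/210 (≈0.1762)
After 3 (propagate distance d=20): x=95/21 (≈4.5238) theta=37/210 (≈0.1762)
Rounded to 4 decimal places: x = 4.5238, theta = 0.1762

Answer: 4.5238 0.1762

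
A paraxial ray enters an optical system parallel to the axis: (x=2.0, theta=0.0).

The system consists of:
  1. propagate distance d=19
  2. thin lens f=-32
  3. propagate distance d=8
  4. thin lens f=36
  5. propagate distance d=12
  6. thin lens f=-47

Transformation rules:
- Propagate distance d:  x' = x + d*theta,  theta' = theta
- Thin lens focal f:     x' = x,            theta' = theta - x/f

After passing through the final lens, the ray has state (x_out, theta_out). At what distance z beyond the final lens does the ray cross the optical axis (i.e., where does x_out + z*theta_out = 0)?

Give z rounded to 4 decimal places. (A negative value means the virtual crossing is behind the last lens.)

Answer: -54.3389

Derivation:
Initial: x=2.0000 theta=0.0000
After 1 (propagate distance d=19): x=2.0000 theta=0.0000
After 2 (thin lens f=-32): x=2.0000 theta=0.0625
After 3 (propagate distance d=8): x=2.5000 theta=0.0625
After 4 (thin lens f=36): x=2.5000 theta=-1/144 (≈-0.0069)
After 5 (propagate distance d=12): x=29/12 (≈2.4167) theta=-1/144 (≈-0.0069)
After 6 (thin lens f=-47): x=29/12 (≈2.4167) theta=301/6768 (≈0.0445)
z_focus = -x_out/theta_out = -(29/12)/(301/6768) = -16356/301 ≈ -54.3389
Rounded to 4 decimal places: z = -54.3389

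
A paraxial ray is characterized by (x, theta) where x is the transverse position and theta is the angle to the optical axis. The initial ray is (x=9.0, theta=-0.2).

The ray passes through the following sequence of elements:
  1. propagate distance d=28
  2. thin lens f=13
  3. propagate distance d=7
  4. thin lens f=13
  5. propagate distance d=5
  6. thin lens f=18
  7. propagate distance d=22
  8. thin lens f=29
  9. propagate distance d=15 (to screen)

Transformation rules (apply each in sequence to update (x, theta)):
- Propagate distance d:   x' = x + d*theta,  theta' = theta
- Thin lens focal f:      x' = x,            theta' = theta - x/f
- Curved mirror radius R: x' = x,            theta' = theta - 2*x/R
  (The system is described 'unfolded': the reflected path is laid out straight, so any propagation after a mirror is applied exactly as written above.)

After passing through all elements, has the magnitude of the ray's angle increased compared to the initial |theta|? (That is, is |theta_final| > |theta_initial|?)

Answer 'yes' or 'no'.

Initial: x=9.0000 theta=-0.2000
After 1 (propagate distance d=28): x=3.4000 theta=-0.2000
After 2 (thin lens f=13): x=3.4000 theta=-6/13 (≈-0.4615)
After 3 (propagate distance d=7): x=11/65 (≈0.1692) theta=-6/13 (≈-0.4615)
After 4 (thin lens f=13): x=11/65 (≈0.1692) theta=-401/845 (≈-0.4746)
After 5 (propagate distance d=5): x=-1862/845 (≈-2.2036) theta=-401/845 (≈-0.4746)
After 6 (thin lens f=18): x=-1862/845 (≈-2.2036) theta=-206/585 (≈-0.3521)
After 7 (propagate distance d=22): x=-75674/7605 (≈-9.9506) theta=-206/585 (≈-0.3521)
After 8 (thin lens f=29): x=-75674/7605 (≈-9.9506) theta=-1988/220545 (≈-0.0090)
After 9 (propagate distance d=15 (to screen)): x=-2224366/220545 (≈-10.0858) theta=-1988/220545 (≈-0.0090)
|theta_initial|=0.2000 |theta_final|=1988/220545 (≈0.0090) -> not increased

Answer: no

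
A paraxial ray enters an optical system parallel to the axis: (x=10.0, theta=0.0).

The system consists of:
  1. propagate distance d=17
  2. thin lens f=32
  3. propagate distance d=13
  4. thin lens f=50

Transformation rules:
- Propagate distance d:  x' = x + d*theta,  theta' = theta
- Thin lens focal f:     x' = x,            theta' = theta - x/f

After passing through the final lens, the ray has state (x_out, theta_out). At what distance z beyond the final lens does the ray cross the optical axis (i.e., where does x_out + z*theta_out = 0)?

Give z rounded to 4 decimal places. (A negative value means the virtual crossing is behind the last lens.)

Initial: x=10.0000 theta=0.0000
After 1 (propagate distance d=17): x=10.0000 theta=0.0000
After 2 (thin lens f=32): x=10.0000 theta=-0.3125
After 3 (propagate distance d=13): x=5.9375 theta=-0.3125
After 4 (thin lens f=50): x=5.9375 theta=-69/160 (≈-0.4313)
z_focus = -x_out/theta_out = -(5.9375)/(-69/160) = 950/69 ≈ 13.7681
Rounded to 4 decimal places: z = 13.7681

Answer: 13.7681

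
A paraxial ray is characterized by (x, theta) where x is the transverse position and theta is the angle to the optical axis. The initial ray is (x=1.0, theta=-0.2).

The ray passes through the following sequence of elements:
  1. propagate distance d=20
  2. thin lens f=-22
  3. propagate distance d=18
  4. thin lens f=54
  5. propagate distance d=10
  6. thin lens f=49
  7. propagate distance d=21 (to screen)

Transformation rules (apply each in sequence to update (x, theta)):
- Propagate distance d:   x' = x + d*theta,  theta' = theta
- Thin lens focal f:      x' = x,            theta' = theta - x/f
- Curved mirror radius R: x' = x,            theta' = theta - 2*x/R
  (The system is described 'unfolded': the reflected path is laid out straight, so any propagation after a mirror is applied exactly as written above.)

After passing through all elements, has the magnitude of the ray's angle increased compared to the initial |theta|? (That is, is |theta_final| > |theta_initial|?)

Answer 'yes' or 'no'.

Initial: x=1.0000 theta=-0.2000
After 1 (propagate distance d=20): x=-3.0000 theta=-0.2000
After 2 (thin lens f=-22): x=-3.0000 theta=-37/110 (≈-0.3364)
After 3 (propagate distance d=18): x=-498/55 (≈-9.0545) theta=-37/110 (≈-0.3364)
After 4 (thin lens f=54): x=-498/55 (≈-9.0545) theta=-167/990 (≈-0.1687)
After 5 (propagate distance d=10): x=-5317/495 (≈-10.7414) theta=-167/990 (≈-0.1687)
After 6 (thin lens f=49): x=-5317/495 (≈-10.7414) theta=817/16170 (≈0.0505)
After 7 (propagate distance d=21 (to screen)): x=-13417/1386 (≈-9.6804) theta=817/16170 (≈0.0505)
|theta_initial|=0.2000 |theta_final|=817/16170 (≈0.0505) -> not increased

Answer: no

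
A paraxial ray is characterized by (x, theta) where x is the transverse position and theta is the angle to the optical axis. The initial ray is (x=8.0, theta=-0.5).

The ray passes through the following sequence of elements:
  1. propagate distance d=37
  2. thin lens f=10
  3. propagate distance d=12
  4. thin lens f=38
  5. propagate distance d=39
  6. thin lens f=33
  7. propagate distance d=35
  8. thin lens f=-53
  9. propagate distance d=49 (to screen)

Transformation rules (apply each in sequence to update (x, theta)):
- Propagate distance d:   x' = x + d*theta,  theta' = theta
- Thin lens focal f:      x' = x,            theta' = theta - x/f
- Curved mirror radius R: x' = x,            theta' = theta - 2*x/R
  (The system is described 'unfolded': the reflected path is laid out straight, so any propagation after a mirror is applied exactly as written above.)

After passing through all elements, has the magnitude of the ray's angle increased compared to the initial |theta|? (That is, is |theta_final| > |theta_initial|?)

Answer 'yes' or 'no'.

Answer: no

Derivation:
Initial: x=8.0000 theta=-0.5000
After 1 (propagate distance d=37): x=-10.5000 theta=-0.5000
After 2 (thin lens f=10): x=-10.5000 theta=0.5500
After 3 (propagate distance d=12): x=-3.9000 theta=0.5500
After 4 (thin lens f=38): x=-3.9000 theta=62/95 (≈0.6526)
After 5 (propagate distance d=39): x=819/38 (≈21.5526) theta=62/95 (≈0.6526)
After 6 (thin lens f=33): x=819/38 (≈21.5526) theta=-1/2090 (≈-0.0005)
After 7 (propagate distance d=35): x=4501/209 (≈21.5359) theta=-1/2090 (≈-0.0005)
After 8 (thin lens f=-53): x=4501/209 (≈21.5359) theta=4087/10070 (≈0.4059)
After 9 (propagate distance d=49 (to screen)): x=4588423/110770 (≈41.4230) theta=4087/10070 (≈0.4059)
|theta_initial|=0.5000 |theta_final|=4087/10070 (≈0.4059) -> not increased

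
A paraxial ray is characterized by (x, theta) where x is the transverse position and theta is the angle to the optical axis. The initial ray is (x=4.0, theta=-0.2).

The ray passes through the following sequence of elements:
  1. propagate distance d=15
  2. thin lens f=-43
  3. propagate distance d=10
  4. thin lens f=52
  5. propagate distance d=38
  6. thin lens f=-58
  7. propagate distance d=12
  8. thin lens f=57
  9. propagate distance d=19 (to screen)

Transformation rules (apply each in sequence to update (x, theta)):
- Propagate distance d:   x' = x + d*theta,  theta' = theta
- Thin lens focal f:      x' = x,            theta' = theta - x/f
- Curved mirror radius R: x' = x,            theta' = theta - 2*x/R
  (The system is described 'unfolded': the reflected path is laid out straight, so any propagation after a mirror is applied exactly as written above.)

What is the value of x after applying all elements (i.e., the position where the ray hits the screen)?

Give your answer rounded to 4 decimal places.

Initial: x=4.0000 theta=-0.2000
After 1 (propagate distance d=15): x=1.0000 theta=-0.2000
After 2 (thin lens f=-43): x=1.0000 theta=-38/215 (≈-0.1767)
After 3 (propagate distance d=10): x=-33/43 (≈-0.7674) theta=-38/215 (≈-0.1767)
After 4 (thin lens f=52): x=-33/43 (≈-0.7674) theta=-1811/11180 (≈-0.1620)
After 5 (propagate distance d=38): x=-38699/5590 (≈-6.9229) theta=-1811/11180 (≈-0.1620)
After 6 (thin lens f=-58): x=-38699/5590 (≈-6.9229) theta=-45609/162110 (≈-0.2813)
After 7 (propagate distance d=12): x=-1669579/162110 (≈-10.2991) theta=-45609/162110 (≈-0.2813)
After 8 (thin lens f=57): x=-1669579/162110 (≈-10.2991) theta=-465067/4620135 (≈-0.1007)
After 9 (propagate distance d=19 (to screen)): x=-5938871/486330 (≈-12.2116) theta=-465067/4620135 (≈-0.1007)
Rounded to 4 decimal places: x = -12.2116

Answer: -12.2116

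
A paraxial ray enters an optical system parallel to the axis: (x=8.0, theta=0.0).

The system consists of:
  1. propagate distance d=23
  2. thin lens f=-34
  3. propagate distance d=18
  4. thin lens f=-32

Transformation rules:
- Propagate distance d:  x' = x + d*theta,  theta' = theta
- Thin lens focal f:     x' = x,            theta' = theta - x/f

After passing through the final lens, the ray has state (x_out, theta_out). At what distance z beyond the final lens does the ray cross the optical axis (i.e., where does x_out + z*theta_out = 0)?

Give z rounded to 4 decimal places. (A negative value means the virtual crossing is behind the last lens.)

Initial: x=8.0000 theta=0.0000
After 1 (propagate distance d=23): x=8.0000 theta=0.0000
After 2 (thin lens f=-34): x=8.0000 theta=4/17 (≈0.2353)
After 3 (propagate distance d=18): x=208/17 (≈12.2353) theta=4/17 (≈0.2353)
After 4 (thin lens f=-32): x=208/17 (≈12.2353) theta=21/34 (≈0.6176)
z_focus = -x_out/theta_out = -(208/17)/(21/34) = -416/21 ≈ -19.8095
Rounded to 4 decimal places: z = -19.8095

Answer: -19.8095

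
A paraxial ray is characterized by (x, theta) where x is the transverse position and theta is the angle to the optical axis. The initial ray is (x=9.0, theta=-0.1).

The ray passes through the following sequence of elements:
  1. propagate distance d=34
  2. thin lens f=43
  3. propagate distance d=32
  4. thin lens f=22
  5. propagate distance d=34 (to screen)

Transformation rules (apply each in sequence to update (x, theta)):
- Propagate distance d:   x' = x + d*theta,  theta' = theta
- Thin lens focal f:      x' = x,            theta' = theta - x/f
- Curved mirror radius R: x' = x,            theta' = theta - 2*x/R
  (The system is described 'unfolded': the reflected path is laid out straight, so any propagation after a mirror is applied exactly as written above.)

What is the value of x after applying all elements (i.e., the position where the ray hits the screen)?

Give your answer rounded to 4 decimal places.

Initial: x=9.0000 theta=-0.1000
After 1 (propagate distance d=34): x=5.6000 theta=-0.1000
After 2 (thin lens f=43): x=5.6000 theta=-99/430 (≈-0.2302)
After 3 (propagate distance d=32): x=-76/43 (≈-1.7674) theta=-99/430 (≈-0.2302)
After 4 (thin lens f=22): x=-76/43 (≈-1.7674) theta=-709/4730 (≈-0.1499)
After 5 (propagate distance d=34 (to screen)): x=-16233/2365 (≈-6.8638) theta=-709/4730 (≈-0.1499)
Rounded to 4 decimal places: x = -6.8638

Answer: -6.8638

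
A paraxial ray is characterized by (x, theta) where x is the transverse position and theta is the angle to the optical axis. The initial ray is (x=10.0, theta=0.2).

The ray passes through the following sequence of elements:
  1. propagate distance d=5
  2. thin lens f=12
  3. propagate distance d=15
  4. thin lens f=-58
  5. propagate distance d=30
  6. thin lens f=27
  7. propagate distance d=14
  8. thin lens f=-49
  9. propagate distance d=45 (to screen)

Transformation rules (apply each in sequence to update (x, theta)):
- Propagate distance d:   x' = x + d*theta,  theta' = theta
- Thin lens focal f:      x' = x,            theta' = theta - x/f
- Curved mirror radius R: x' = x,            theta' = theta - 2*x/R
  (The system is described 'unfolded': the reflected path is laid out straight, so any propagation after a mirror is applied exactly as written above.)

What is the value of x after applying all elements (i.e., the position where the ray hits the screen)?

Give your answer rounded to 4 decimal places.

Initial: x=10.0000 theta=0.2000
After 1 (propagate distance d=5): x=11.0000 theta=0.2000
After 2 (thin lens f=12): x=11.0000 theta=-43/60 (≈-0.7167)
After 3 (propagate distance d=15): x=0.2500 theta=-43/60 (≈-0.7167)
After 4 (thin lens f=-58): x=0.2500 theta=-2479/3480 (≈-0.7124)
After 5 (propagate distance d=30): x=-1225/58 (≈-21.1207) theta=-2479/3480 (≈-0.7124)
After 6 (thin lens f=27): x=-1225/58 (≈-21.1207) theta=2189/31320 (≈0.0699)
After 7 (propagate distance d=14): x=-315427/15660 (≈-20.1422) theta=2189/31320 (≈0.0699)
After 8 (thin lens f=-49): x=-315427/15660 (≈-20.1422) theta=-8311/24360 (≈-0.3412)
After 9 (propagate distance d=45 (to screen)): x=-7781933/219240 (≈-35.4950) theta=-8311/24360 (≈-0.3412)
Rounded to 4 decimal places: x = -35.4950

Answer: -35.4950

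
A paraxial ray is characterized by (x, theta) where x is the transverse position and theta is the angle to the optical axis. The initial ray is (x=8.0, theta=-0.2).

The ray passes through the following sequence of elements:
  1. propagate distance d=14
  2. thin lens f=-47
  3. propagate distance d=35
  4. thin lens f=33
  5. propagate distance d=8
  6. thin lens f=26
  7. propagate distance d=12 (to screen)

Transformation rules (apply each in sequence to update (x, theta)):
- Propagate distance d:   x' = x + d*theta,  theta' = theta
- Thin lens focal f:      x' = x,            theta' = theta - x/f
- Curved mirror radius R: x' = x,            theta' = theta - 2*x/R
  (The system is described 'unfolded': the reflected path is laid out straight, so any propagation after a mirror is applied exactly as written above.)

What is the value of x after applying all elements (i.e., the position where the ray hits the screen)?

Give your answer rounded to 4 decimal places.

Initial: x=8.0000 theta=-0.2000
After 1 (propagate distance d=14): x=5.2000 theta=-0.2000
After 2 (thin lens f=-47): x=5.2000 theta=-21/235 (≈-0.0894)
After 3 (propagate distance d=35): x=487/235 (≈2.0723) theta=-21/235 (≈-0.0894)
After 4 (thin lens f=33): x=487/235 (≈2.0723) theta=-236/1551 (≈-0.1522)
After 5 (propagate distance d=8): x=6631/7755 (≈0.8551) theta=-236/1551 (≈-0.1522)
After 6 (thin lens f=26): x=6631/7755 (≈0.8551) theta=-12437/67210 (≈-0.1850)
After 7 (propagate distance d=12 (to screen)): x=-2929/2145 (≈-1.3655) theta=-12437/67210 (≈-0.1850)
Rounded to 4 decimal places: x = -1.3655

Answer: -1.3655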